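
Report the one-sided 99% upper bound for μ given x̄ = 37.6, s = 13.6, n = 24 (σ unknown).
μ ≤ 44.54

Upper bound (one-sided):
t* = 2.500 (one-sided for 99%)
Upper bound = x̄ + t* · s/√n = 37.6 + 2.500 · 13.6/√24 = 44.54

We are 99% confident that μ ≤ 44.54.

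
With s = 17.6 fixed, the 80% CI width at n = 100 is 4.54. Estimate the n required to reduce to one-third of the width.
n ≈ 900

CI width ∝ 1/√n
To reduce width by factor 3, need √n to grow by 3 → need 3² = 9 times as many samples.

Current: n = 100, width = 4.54
New: n = 900, width ≈ 1.50

Width reduced by factor of 4.54/1.50 = 3.03.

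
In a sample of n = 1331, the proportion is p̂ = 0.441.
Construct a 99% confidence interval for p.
(0.406, 0.476)

Proportion CI:
SE = √(p̂(1-p̂)/n) = √(0.441 · 0.559 / 1331) = 0.01361

z* = 2.576
Margin = z* · SE = 2.576 · 0.01361 = 0.0351

CI: 0.441 ± 0.0351 = (0.406, 0.476)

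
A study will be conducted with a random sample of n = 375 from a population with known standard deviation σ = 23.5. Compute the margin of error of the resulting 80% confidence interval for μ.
Margin of error = 1.56

Margin of error = z* · σ/√n
= 1.282 · 23.5/√375
= 1.282 · 23.5/19.3649
= 1.56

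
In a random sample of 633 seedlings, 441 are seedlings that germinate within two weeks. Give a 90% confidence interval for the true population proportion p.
(0.667, 0.727)

Proportion CI:
p̂ = 441/633 = 0.69668
SE = √(p̂(1-p̂)/n) = √(0.69668 · 0.30332 / 633) = 0.01827

z* = 1.645
Margin = z* · SE = 1.645 · 0.01827 = 0.0301

CI: 0.69668 ± 0.0301 = (0.667, 0.727)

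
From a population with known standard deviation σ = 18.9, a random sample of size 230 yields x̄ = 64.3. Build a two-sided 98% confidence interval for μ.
(61.40, 67.20)

z-interval (σ known):
z* = 2.326 for 98% confidence

Margin of error = z* · σ/√n = 2.326 · 18.9/√230 = 2.90

CI: (64.3 - 2.90, 64.3 + 2.90) = (61.40, 67.20)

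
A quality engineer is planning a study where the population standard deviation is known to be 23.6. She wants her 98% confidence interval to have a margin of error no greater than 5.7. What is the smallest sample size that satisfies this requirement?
n ≥ 93

For margin E ≤ 5.7:
n ≥ (z* · σ / E)²
n ≥ (2.326 · 23.6 / 5.7)²
n ≥ 92.75

Minimum n = 93 (rounding up)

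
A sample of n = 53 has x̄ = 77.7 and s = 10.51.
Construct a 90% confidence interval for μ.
(75.28, 80.12)

t-interval (σ unknown):
df = n - 1 = 52
t* = 1.675 for 90% confidence

Margin of error = t* · s/√n = 1.675 · 10.51/√53 = 2.42

CI: (75.28, 80.12)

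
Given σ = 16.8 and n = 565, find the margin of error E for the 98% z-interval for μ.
Margin of error = 1.64

Margin of error = z* · σ/√n
= 2.326 · 16.8/√565
= 2.326 · 16.8/23.7697
= 1.64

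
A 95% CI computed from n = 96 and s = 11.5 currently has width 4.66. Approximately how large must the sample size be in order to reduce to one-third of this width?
n ≈ 864

CI width ∝ 1/√n
To reduce width by factor 3, need √n to grow by 3 → need 3² = 9 times as many samples.

Current: n = 96, width = 4.66
New: n = 864, width ≈ 1.54

Width reduced by factor of 4.66/1.54 = 3.03.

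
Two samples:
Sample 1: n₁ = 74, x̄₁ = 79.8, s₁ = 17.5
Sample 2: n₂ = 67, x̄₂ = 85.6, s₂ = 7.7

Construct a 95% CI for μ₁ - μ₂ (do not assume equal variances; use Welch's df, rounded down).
(-10.24, -1.36)

Difference: x̄₁ - x̄₂ = -5.80
SE = √(s₁²/n₁ + s₂²/n₂) = √(17.5²/74 + 7.7²/67) = 2.2413
df = 102.38 → 102 (Welch–Satterthwaite, rounded down)
t* = 1.983

CI: -5.80 ± 1.983 · 2.2413 = -5.80 ± 4.44 = (-10.24, -1.36)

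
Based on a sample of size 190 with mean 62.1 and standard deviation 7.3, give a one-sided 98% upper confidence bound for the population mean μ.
μ ≤ 63.20

Upper bound (one-sided):
t* = 2.068 (one-sided for 98%)
Upper bound = x̄ + t* · s/√n = 62.1 + 2.068 · 7.3/√190 = 63.20

We are 98% confident that μ ≤ 63.20.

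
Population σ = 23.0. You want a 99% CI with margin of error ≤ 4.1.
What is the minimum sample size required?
n ≥ 209

For margin E ≤ 4.1:
n ≥ (z* · σ / E)²
n ≥ (2.576 · 23.0 / 4.1)²
n ≥ 208.82

Minimum n = 209 (rounding up)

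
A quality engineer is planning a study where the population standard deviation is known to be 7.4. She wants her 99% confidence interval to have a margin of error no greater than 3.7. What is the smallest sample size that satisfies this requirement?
n ≥ 27

For margin E ≤ 3.7:
n ≥ (z* · σ / E)²
n ≥ (2.576 · 7.4 / 3.7)²
n ≥ 26.54

Minimum n = 27 (rounding up)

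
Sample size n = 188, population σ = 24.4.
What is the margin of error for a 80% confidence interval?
Margin of error = 2.28

Margin of error = z* · σ/√n
= 1.282 · 24.4/√188
= 1.282 · 24.4/13.7113
= 2.28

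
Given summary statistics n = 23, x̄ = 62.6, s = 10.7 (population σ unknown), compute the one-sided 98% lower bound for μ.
μ ≥ 57.73

Lower bound (one-sided):
t* = 2.183 (one-sided for 98%)
Lower bound = x̄ - t* · s/√n = 62.6 - 2.183 · 10.7/√23 = 57.73

We are 98% confident that μ ≥ 57.73.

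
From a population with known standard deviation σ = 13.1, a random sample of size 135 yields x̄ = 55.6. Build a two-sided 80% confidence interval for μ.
(54.15, 57.05)

z-interval (σ known):
z* = 1.282 for 80% confidence

Margin of error = z* · σ/√n = 1.282 · 13.1/√135 = 1.45

CI: (55.6 - 1.45, 55.6 + 1.45) = (54.15, 57.05)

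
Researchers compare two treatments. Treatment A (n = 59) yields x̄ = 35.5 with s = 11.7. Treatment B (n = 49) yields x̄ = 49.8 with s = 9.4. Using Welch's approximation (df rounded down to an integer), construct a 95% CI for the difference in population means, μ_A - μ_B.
(-18.33, -10.27)

Difference: x̄₁ - x̄₂ = -14.30
SE = √(s₁²/n₁ + s₂²/n₂) = √(11.7²/59 + 9.4²/49) = 2.0306
df = 105.90 → 105 (Welch–Satterthwaite, rounded down)
t* = 1.983

CI: -14.30 ± 1.983 · 2.0306 = -14.30 ± 4.03 = (-18.33, -10.27)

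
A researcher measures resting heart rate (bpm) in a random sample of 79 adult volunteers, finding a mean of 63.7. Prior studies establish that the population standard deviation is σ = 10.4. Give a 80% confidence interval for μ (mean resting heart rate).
(62.20, 65.20)

z-interval (σ known):
z* = 1.282 for 80% confidence

Margin of error = z* · σ/√n = 1.282 · 10.4/√79 = 1.50

CI: (63.7 - 1.50, 63.7 + 1.50) = (62.20, 65.20)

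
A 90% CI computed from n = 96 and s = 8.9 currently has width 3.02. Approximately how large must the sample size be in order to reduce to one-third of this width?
n ≈ 864

CI width ∝ 1/√n
To reduce width by factor 3, need √n to grow by 3 → need 3² = 9 times as many samples.

Current: n = 96, width = 3.02
New: n = 864, width ≈ 1.00

Width reduced by factor of 3.02/1.00 = 3.02.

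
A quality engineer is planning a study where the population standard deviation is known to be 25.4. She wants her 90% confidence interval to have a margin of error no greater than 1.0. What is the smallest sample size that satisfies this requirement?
n ≥ 1746

For margin E ≤ 1.0:
n ≥ (z* · σ / E)²
n ≥ (1.645 · 25.4 / 1.0)²
n ≥ 1745.82

Minimum n = 1746 (rounding up)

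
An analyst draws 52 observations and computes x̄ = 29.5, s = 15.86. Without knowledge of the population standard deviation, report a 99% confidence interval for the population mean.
(23.61, 35.39)

t-interval (σ unknown):
df = n - 1 = 51
t* = 2.676 for 99% confidence

Margin of error = t* · s/√n = 2.676 · 15.86/√52 = 5.89

CI: (23.61, 35.39)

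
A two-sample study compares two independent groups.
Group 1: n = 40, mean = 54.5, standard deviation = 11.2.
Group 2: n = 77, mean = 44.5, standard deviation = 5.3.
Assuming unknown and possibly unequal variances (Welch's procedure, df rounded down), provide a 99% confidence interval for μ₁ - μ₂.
(4.98, 15.02)

Difference: x̄₁ - x̄₂ = 10.00
SE = √(s₁²/n₁ + s₂²/n₂) = √(11.2²/40 + 5.3²/77) = 1.8710
df = 48.27 → 48 (Welch–Satterthwaite, rounded down)
t* = 2.682

CI: 10.00 ± 2.682 · 1.8710 = 10.00 ± 5.02 = (4.98, 15.02)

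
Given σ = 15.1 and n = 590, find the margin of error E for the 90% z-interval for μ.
Margin of error = 1.02

Margin of error = z* · σ/√n
= 1.645 · 15.1/√590
= 1.645 · 15.1/24.2899
= 1.02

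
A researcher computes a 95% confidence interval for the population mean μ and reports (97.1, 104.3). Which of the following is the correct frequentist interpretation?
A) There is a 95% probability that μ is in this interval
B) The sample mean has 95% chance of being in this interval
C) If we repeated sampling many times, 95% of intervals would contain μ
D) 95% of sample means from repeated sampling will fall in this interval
C

A) Wrong — μ is fixed; the randomness lives in the interval, not in μ.
B) Wrong — x̄ is observed and sits in the interval by construction.
C) Correct — this is the frequentist long-run coverage interpretation.
D) Wrong — coverage applies to intervals containing μ, not to future x̄ values.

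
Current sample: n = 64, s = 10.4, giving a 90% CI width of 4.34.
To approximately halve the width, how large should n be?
n ≈ 256

CI width ∝ 1/√n
To reduce width by factor 2, need √n to grow by 2 → need 2² = 4 times as many samples.

Current: n = 64, width = 4.34
New: n = 256, width ≈ 2.15

Width reduced by factor of 4.34/2.15 = 2.02.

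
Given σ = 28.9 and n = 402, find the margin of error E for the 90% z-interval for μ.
Margin of error = 2.37

Margin of error = z* · σ/√n
= 1.645 · 28.9/√402
= 1.645 · 28.9/20.0499
= 2.37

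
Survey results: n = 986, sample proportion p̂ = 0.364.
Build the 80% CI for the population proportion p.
(0.344, 0.384)

Proportion CI:
SE = √(p̂(1-p̂)/n) = √(0.364 · 0.636 / 986) = 0.01532

z* = 1.282
Margin = z* · SE = 1.282 · 0.01532 = 0.0196

CI: 0.364 ± 0.0196 = (0.344, 0.384)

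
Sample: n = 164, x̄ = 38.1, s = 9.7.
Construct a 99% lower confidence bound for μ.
μ ≥ 36.32

Lower bound (one-sided):
t* = 2.349 (one-sided for 99%)
Lower bound = x̄ - t* · s/√n = 38.1 - 2.349 · 9.7/√164 = 36.32

We are 99% confident that μ ≥ 36.32.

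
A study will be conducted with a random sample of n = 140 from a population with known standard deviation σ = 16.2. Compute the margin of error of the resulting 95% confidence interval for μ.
Margin of error = 2.68

Margin of error = z* · σ/√n
= 1.960 · 16.2/√140
= 1.960 · 16.2/11.8322
= 2.68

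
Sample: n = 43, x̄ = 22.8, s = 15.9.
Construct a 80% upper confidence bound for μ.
μ ≤ 24.86

Upper bound (one-sided):
t* = 0.850 (one-sided for 80%)
Upper bound = x̄ + t* · s/√n = 22.8 + 0.850 · 15.9/√43 = 24.86

We are 80% confident that μ ≤ 24.86.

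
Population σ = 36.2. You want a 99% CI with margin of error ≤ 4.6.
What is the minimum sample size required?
n ≥ 411

For margin E ≤ 4.6:
n ≥ (z* · σ / E)²
n ≥ (2.576 · 36.2 / 4.6)²
n ≥ 410.95

Minimum n = 411 (rounding up)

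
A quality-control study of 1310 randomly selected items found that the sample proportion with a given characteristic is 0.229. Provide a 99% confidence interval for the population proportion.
(0.199, 0.259)

Proportion CI:
SE = √(p̂(1-p̂)/n) = √(0.229 · 0.771 / 1310) = 0.01161

z* = 2.576
Margin = z* · SE = 2.576 · 0.01161 = 0.0299

CI: 0.229 ± 0.0299 = (0.199, 0.259)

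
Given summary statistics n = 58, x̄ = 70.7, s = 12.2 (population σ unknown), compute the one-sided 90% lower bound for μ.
μ ≥ 68.62

Lower bound (one-sided):
t* = 1.297 (one-sided for 90%)
Lower bound = x̄ - t* · s/√n = 70.7 - 1.297 · 12.2/√58 = 68.62

We are 90% confident that μ ≥ 68.62.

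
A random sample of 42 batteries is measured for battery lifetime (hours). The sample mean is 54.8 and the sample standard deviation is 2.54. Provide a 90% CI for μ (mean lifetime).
(54.14, 55.46)

t-interval (σ unknown):
df = n - 1 = 41
t* = 1.683 for 90% confidence

Margin of error = t* · s/√n = 1.683 · 2.54/√42 = 0.66

CI: (54.14, 55.46)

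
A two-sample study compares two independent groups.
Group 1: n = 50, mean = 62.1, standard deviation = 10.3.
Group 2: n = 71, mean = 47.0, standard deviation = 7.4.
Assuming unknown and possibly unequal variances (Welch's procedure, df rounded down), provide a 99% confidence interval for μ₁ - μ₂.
(10.62, 19.58)

Difference: x̄₁ - x̄₂ = 15.10
SE = √(s₁²/n₁ + s₂²/n₂) = √(10.3²/50 + 7.4²/71) = 1.7009
df = 83.38 → 83 (Welch–Satterthwaite, rounded down)
t* = 2.636

CI: 15.10 ± 2.636 · 1.7009 = 15.10 ± 4.48 = (10.62, 19.58)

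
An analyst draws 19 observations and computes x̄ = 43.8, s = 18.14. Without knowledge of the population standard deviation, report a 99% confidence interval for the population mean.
(31.82, 55.78)

t-interval (σ unknown):
df = n - 1 = 18
t* = 2.878 for 99% confidence

Margin of error = t* · s/√n = 2.878 · 18.14/√19 = 11.98

CI: (31.82, 55.78)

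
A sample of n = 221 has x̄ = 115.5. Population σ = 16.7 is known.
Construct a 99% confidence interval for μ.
(112.61, 118.39)

z-interval (σ known):
z* = 2.576 for 99% confidence

Margin of error = z* · σ/√n = 2.576 · 16.7/√221 = 2.89

CI: (115.5 - 2.89, 115.5 + 2.89) = (112.61, 118.39)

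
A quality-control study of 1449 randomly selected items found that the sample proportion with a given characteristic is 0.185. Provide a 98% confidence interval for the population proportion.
(0.161, 0.209)

Proportion CI:
SE = √(p̂(1-p̂)/n) = √(0.185 · 0.815 / 1449) = 0.01020

z* = 2.326
Margin = z* · SE = 2.326 · 0.01020 = 0.0237

CI: 0.185 ± 0.0237 = (0.161, 0.209)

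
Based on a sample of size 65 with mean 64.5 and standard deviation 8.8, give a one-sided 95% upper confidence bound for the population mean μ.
μ ≤ 66.32

Upper bound (one-sided):
t* = 1.669 (one-sided for 95%)
Upper bound = x̄ + t* · s/√n = 64.5 + 1.669 · 8.8/√65 = 66.32

We are 95% confident that μ ≤ 66.32.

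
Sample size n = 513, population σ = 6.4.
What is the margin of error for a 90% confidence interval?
Margin of error = 0.46

Margin of error = z* · σ/√n
= 1.645 · 6.4/√513
= 1.645 · 6.4/22.6495
= 0.46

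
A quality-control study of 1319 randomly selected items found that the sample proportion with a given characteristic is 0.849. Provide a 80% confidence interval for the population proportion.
(0.836, 0.862)

Proportion CI:
SE = √(p̂(1-p̂)/n) = √(0.849 · 0.151 / 1319) = 0.00986

z* = 1.282
Margin = z* · SE = 1.282 · 0.00986 = 0.0126

CI: 0.849 ± 0.0126 = (0.836, 0.862)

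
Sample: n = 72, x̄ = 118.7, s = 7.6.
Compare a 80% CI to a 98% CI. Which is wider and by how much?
98% CI is wider by 1.94

df = 71
80% CI: t* = 1.294, (117.54, 119.86), width = 2 · t* · s/√n = 2.32
98% CI: t* = 2.380, (116.57, 120.83), width = 2 · t* · s/√n = 4.26

The 98% CI is wider by 4.26 - 2.32 = 1.94.
Higher confidence requires a wider interval.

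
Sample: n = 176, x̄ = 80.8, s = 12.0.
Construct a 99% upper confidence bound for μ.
μ ≤ 82.92

Upper bound (one-sided):
t* = 2.348 (one-sided for 99%)
Upper bound = x̄ + t* · s/√n = 80.8 + 2.348 · 12.0/√176 = 82.92

We are 99% confident that μ ≤ 82.92.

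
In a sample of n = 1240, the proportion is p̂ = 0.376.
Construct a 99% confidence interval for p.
(0.341, 0.411)

Proportion CI:
SE = √(p̂(1-p̂)/n) = √(0.376 · 0.624 / 1240) = 0.01376

z* = 2.576
Margin = z* · SE = 2.576 · 0.01376 = 0.0354

CI: 0.376 ± 0.0354 = (0.341, 0.411)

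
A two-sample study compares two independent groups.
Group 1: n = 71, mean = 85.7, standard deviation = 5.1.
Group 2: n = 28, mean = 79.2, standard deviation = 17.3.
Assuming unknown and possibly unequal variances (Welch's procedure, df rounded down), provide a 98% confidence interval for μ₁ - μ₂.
(-1.70, 14.70)

Difference: x̄₁ - x̄₂ = 6.50
SE = √(s₁²/n₁ + s₂²/n₂) = √(5.1²/71 + 17.3²/28) = 3.3249
df = 28.87 → 28 (Welch–Satterthwaite, rounded down)
t* = 2.467

CI: 6.50 ± 2.467 · 3.3249 = 6.50 ± 8.20 = (-1.70, 14.70)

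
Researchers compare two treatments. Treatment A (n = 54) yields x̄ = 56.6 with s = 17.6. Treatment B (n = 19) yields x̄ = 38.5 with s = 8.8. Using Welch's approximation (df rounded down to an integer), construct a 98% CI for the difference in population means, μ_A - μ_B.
(10.62, 25.58)

Difference: x̄₁ - x̄₂ = 18.10
SE = √(s₁²/n₁ + s₂²/n₂) = √(17.6²/54 + 8.8²/19) = 3.1324
df = 62.37 → 62 (Welch–Satterthwaite, rounded down)
t* = 2.388

CI: 18.10 ± 2.388 · 3.1324 = 18.10 ± 7.48 = (10.62, 25.58)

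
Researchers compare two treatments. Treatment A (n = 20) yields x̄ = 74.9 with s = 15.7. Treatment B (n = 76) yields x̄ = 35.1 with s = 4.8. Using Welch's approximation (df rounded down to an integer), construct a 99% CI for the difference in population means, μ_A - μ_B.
(29.63, 49.97)

Difference: x̄₁ - x̄₂ = 39.80
SE = √(s₁²/n₁ + s₂²/n₂) = √(15.7²/20 + 4.8²/76) = 3.5535
df = 19.94 → 19 (Welch–Satterthwaite, rounded down)
t* = 2.861

CI: 39.80 ± 2.861 · 3.5535 = 39.80 ± 10.17 = (29.63, 49.97)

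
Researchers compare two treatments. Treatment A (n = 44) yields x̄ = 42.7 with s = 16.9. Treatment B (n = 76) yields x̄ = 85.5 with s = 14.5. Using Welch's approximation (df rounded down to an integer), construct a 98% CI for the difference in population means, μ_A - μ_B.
(-50.02, -35.58)

Difference: x̄₁ - x̄₂ = -42.80
SE = √(s₁²/n₁ + s₂²/n₂) = √(16.9²/44 + 14.5²/76) = 3.0426
df = 79.21 → 79 (Welch–Satterthwaite, rounded down)
t* = 2.374

CI: -42.80 ± 2.374 · 3.0426 = -42.80 ± 7.22 = (-50.02, -35.58)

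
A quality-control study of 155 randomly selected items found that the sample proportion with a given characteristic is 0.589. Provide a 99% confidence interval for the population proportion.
(0.487, 0.691)

Proportion CI:
SE = √(p̂(1-p̂)/n) = √(0.589 · 0.411 / 155) = 0.03952

z* = 2.576
Margin = z* · SE = 2.576 · 0.03952 = 0.1018

CI: 0.589 ± 0.1018 = (0.487, 0.691)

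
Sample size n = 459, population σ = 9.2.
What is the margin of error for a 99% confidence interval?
Margin of error = 1.11

Margin of error = z* · σ/√n
= 2.576 · 9.2/√459
= 2.576 · 9.2/21.4243
= 1.11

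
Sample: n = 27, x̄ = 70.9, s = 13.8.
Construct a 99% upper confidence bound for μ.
μ ≤ 77.48

Upper bound (one-sided):
t* = 2.479 (one-sided for 99%)
Upper bound = x̄ + t* · s/√n = 70.9 + 2.479 · 13.8/√27 = 77.48

We are 99% confident that μ ≤ 77.48.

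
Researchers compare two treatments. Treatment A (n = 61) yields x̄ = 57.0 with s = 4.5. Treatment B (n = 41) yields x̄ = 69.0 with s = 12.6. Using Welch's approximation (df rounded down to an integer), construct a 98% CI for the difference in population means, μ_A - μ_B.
(-16.94, -7.06)

Difference: x̄₁ - x̄₂ = -12.00
SE = √(s₁²/n₁ + s₂²/n₂) = √(4.5²/61 + 12.6²/41) = 2.0504
df = 46.92 → 46 (Welch–Satterthwaite, rounded down)
t* = 2.410

CI: -12.00 ± 2.410 · 2.0504 = -12.00 ± 4.94 = (-16.94, -7.06)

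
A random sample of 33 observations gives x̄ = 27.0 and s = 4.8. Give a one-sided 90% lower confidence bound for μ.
μ ≥ 25.91

Lower bound (one-sided):
t* = 1.309 (one-sided for 90%)
Lower bound = x̄ - t* · s/√n = 27.0 - 1.309 · 4.8/√33 = 25.91

We are 90% confident that μ ≥ 25.91.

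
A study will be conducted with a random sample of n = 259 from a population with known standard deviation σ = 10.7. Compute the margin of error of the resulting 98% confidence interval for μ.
Margin of error = 1.55

Margin of error = z* · σ/√n
= 2.326 · 10.7/√259
= 2.326 · 10.7/16.0935
= 1.55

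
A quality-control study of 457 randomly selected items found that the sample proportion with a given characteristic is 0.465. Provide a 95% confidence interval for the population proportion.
(0.419, 0.511)

Proportion CI:
SE = √(p̂(1-p̂)/n) = √(0.465 · 0.535 / 457) = 0.02333

z* = 1.960
Margin = z* · SE = 1.960 · 0.02333 = 0.0457

CI: 0.465 ± 0.0457 = (0.419, 0.511)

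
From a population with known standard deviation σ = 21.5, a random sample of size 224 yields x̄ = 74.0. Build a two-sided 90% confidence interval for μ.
(71.64, 76.36)

z-interval (σ known):
z* = 1.645 for 90% confidence

Margin of error = z* · σ/√n = 1.645 · 21.5/√224 = 2.36

CI: (74.0 - 2.36, 74.0 + 2.36) = (71.64, 76.36)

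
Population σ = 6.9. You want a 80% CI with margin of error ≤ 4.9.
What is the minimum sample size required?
n ≥ 4

For margin E ≤ 4.9:
n ≥ (z* · σ / E)²
n ≥ (1.282 · 6.9 / 4.9)²
n ≥ 3.26

Minimum n = 4 (rounding up)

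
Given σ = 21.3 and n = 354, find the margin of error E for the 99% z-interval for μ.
Margin of error = 2.92

Margin of error = z* · σ/√n
= 2.576 · 21.3/√354
= 2.576 · 21.3/18.8149
= 2.92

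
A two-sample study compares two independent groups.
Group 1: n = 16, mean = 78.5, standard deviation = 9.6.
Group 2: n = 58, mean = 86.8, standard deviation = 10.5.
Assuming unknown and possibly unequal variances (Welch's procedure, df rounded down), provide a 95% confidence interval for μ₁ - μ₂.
(-14.00, -2.60)

Difference: x̄₁ - x̄₂ = -8.30
SE = √(s₁²/n₁ + s₂²/n₂) = √(9.6²/16 + 10.5²/58) = 2.7678
df = 25.79 → 25 (Welch–Satterthwaite, rounded down)
t* = 2.060

CI: -8.30 ± 2.060 · 2.7678 = -8.30 ± 5.70 = (-14.00, -2.60)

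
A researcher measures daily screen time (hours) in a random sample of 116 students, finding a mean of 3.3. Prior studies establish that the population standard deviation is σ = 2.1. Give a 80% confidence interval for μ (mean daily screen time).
(3.05, 3.55)

z-interval (σ known):
z* = 1.282 for 80% confidence

Margin of error = z* · σ/√n = 1.282 · 2.1/√116 = 0.25

CI: (3.3 - 0.25, 3.3 + 0.25) = (3.05, 3.55)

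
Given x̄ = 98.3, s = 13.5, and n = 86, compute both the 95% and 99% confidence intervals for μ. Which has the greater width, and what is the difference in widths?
99% CI is wider by 1.88

df = 85
95% CI: t* = 1.988, (95.41, 101.19), width = 2 · t* · s/√n = 5.79
99% CI: t* = 2.635, (94.46, 102.14), width = 2 · t* · s/√n = 7.67

The 99% CI is wider by 7.67 - 5.79 = 1.88.
Higher confidence requires a wider interval.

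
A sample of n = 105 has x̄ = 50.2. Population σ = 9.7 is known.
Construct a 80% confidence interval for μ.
(48.99, 51.41)

z-interval (σ known):
z* = 1.282 for 80% confidence

Margin of error = z* · σ/√n = 1.282 · 9.7/√105 = 1.21

CI: (50.2 - 1.21, 50.2 + 1.21) = (48.99, 51.41)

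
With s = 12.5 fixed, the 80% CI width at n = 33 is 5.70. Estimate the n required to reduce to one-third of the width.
n ≈ 297

CI width ∝ 1/√n
To reduce width by factor 3, need √n to grow by 3 → need 3² = 9 times as many samples.

Current: n = 33, width = 5.70
New: n = 297, width ≈ 1.86

Width reduced by factor of 5.70/1.86 = 3.06.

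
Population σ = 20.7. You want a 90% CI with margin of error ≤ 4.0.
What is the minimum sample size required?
n ≥ 73

For margin E ≤ 4.0:
n ≥ (z* · σ / E)²
n ≥ (1.645 · 20.7 / 4.0)²
n ≥ 72.47

Minimum n = 73 (rounding up)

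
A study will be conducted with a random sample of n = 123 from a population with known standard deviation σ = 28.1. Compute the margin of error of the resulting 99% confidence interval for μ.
Margin of error = 6.53

Margin of error = z* · σ/√n
= 2.576 · 28.1/√123
= 2.576 · 28.1/11.0905
= 6.53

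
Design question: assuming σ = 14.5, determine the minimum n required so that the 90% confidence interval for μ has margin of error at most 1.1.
n ≥ 471

For margin E ≤ 1.1:
n ≥ (z* · σ / E)²
n ≥ (1.645 · 14.5 / 1.1)²
n ≥ 470.20

Minimum n = 471 (rounding up)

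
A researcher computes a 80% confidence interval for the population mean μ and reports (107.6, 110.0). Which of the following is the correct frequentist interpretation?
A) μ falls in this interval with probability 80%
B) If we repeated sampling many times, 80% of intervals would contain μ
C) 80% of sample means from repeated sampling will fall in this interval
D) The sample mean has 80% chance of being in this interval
B

A) Wrong — μ is fixed; the randomness lives in the interval, not in μ.
B) Correct — this is the frequentist long-run coverage interpretation.
C) Wrong — coverage applies to intervals containing μ, not to future x̄ values.
D) Wrong — x̄ is observed and sits in the interval by construction.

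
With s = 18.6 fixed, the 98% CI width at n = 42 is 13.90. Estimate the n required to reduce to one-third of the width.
n ≈ 378

CI width ∝ 1/√n
To reduce width by factor 3, need √n to grow by 3 → need 3² = 9 times as many samples.

Current: n = 42, width = 13.90
New: n = 378, width ≈ 4.47

Width reduced by factor of 13.90/4.47 = 3.11.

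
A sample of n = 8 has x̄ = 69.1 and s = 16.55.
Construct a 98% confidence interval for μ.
(51.56, 86.64)

t-interval (σ unknown):
df = n - 1 = 7
t* = 2.998 for 98% confidence

Margin of error = t* · s/√n = 2.998 · 16.55/√8 = 17.54

CI: (51.56, 86.64)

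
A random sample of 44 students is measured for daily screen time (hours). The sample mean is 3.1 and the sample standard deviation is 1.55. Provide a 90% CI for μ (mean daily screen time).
(2.71, 3.49)

t-interval (σ unknown):
df = n - 1 = 43
t* = 1.681 for 90% confidence

Margin of error = t* · s/√n = 1.681 · 1.55/√44 = 0.39

CI: (2.71, 3.49)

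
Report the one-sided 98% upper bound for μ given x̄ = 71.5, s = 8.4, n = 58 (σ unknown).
μ ≤ 73.82

Upper bound (one-sided):
t* = 2.102 (one-sided for 98%)
Upper bound = x̄ + t* · s/√n = 71.5 + 2.102 · 8.4/√58 = 73.82

We are 98% confident that μ ≤ 73.82.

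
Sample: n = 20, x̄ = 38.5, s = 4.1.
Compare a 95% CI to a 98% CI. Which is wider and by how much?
98% CI is wider by 0.82

df = 19
95% CI: t* = 2.093, (36.58, 40.42), width = 2 · t* · s/√n = 3.84
98% CI: t* = 2.539, (36.17, 40.83), width = 2 · t* · s/√n = 4.66

The 98% CI is wider by 4.66 - 3.84 = 0.82.
Higher confidence requires a wider interval.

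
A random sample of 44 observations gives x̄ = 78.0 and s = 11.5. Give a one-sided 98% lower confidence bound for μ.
μ ≥ 74.33

Lower bound (one-sided):
t* = 2.118 (one-sided for 98%)
Lower bound = x̄ - t* · s/√n = 78.0 - 2.118 · 11.5/√44 = 74.33

We are 98% confident that μ ≥ 74.33.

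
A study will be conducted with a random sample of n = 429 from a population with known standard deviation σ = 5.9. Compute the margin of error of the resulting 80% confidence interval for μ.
Margin of error = 0.37

Margin of error = z* · σ/√n
= 1.282 · 5.9/√429
= 1.282 · 5.9/20.7123
= 0.37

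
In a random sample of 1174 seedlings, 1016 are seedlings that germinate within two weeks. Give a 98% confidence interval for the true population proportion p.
(0.842, 0.889)

Proportion CI:
p̂ = 1016/1174 = 0.86542
SE = √(p̂(1-p̂)/n) = √(0.86542 · 0.13458 / 1174) = 0.00996

z* = 2.326
Margin = z* · SE = 2.326 · 0.00996 = 0.0232

CI: 0.86542 ± 0.0232 = (0.842, 0.889)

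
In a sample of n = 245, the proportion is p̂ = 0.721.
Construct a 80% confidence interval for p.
(0.684, 0.758)

Proportion CI:
SE = √(p̂(1-p̂)/n) = √(0.721 · 0.279 / 245) = 0.02865

z* = 1.282
Margin = z* · SE = 1.282 · 0.02865 = 0.0367

CI: 0.721 ± 0.0367 = (0.684, 0.758)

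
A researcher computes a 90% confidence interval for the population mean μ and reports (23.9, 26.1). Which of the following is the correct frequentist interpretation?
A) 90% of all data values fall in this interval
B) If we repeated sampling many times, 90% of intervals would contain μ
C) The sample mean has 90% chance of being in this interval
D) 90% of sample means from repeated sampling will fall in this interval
B

A) Wrong — a CI is about the parameter μ, not individual data values.
B) Correct — this is the frequentist long-run coverage interpretation.
C) Wrong — x̄ is observed and sits in the interval by construction.
D) Wrong — coverage applies to intervals containing μ, not to future x̄ values.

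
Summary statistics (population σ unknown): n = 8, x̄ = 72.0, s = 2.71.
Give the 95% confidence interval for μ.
(69.73, 74.27)

t-interval (σ unknown):
df = n - 1 = 7
t* = 2.365 for 95% confidence

Margin of error = t* · s/√n = 2.365 · 2.71/√8 = 2.27

CI: (69.73, 74.27)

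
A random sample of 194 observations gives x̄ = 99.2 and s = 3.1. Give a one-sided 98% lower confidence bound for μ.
μ ≥ 98.74

Lower bound (one-sided):
t* = 2.068 (one-sided for 98%)
Lower bound = x̄ - t* · s/√n = 99.2 - 2.068 · 3.1/√194 = 98.74

We are 98% confident that μ ≥ 98.74.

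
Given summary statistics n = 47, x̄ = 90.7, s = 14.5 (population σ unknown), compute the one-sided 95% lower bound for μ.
μ ≥ 87.15

Lower bound (one-sided):
t* = 1.679 (one-sided for 95%)
Lower bound = x̄ - t* · s/√n = 90.7 - 1.679 · 14.5/√47 = 87.15

We are 95% confident that μ ≥ 87.15.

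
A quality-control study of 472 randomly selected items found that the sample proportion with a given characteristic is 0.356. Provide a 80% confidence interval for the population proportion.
(0.328, 0.384)

Proportion CI:
SE = √(p̂(1-p̂)/n) = √(0.356 · 0.644 / 472) = 0.02204

z* = 1.282
Margin = z* · SE = 1.282 · 0.02204 = 0.0283

CI: 0.356 ± 0.0283 = (0.328, 0.384)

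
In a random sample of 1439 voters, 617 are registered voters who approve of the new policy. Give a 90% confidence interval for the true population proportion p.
(0.407, 0.450)

Proportion CI:
p̂ = 617/1439 = 0.42877
SE = √(p̂(1-p̂)/n) = √(0.42877 · 0.57123 / 1439) = 0.01305

z* = 1.645
Margin = z* · SE = 1.645 · 0.01305 = 0.0215

CI: 0.42877 ± 0.0215 = (0.407, 0.450)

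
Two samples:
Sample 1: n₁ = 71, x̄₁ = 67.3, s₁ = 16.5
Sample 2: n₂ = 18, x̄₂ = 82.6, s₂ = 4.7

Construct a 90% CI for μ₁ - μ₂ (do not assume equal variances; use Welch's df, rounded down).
(-19.04, -11.56)

Difference: x̄₁ - x̄₂ = -15.30
SE = √(s₁²/n₁ + s₂²/n₂) = √(16.5²/71 + 4.7²/18) = 2.2498
df = 85.79 → 85 (Welch–Satterthwaite, rounded down)
t* = 1.663

CI: -15.30 ± 1.663 · 2.2498 = -15.30 ± 3.74 = (-19.04, -11.56)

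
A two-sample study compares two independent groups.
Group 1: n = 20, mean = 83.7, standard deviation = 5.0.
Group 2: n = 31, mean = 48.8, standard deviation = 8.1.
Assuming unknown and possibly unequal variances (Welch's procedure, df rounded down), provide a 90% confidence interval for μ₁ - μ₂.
(31.82, 37.98)

Difference: x̄₁ - x̄₂ = 34.90
SE = √(s₁²/n₁ + s₂²/n₂) = √(5.0²/20 + 8.1²/31) = 1.8348
df = 48.94 → 48 (Welch–Satterthwaite, rounded down)
t* = 1.677

CI: 34.90 ± 1.677 · 1.8348 = 34.90 ± 3.08 = (31.82, 37.98)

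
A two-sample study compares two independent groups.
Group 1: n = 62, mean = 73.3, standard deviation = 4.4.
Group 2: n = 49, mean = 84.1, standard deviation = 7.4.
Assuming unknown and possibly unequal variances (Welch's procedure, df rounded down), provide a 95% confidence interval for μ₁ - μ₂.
(-13.18, -8.42)

Difference: x̄₁ - x̄₂ = -10.80
SE = √(s₁²/n₁ + s₂²/n₂) = √(4.4²/62 + 7.4²/49) = 1.1957
df = 74.02 → 74 (Welch–Satterthwaite, rounded down)
t* = 1.993

CI: -10.80 ± 1.993 · 1.1957 = -10.80 ± 2.38 = (-13.18, -8.42)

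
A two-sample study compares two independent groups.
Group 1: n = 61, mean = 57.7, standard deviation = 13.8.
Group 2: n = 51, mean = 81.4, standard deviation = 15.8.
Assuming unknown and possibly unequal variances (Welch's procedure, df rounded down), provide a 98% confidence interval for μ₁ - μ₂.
(-30.39, -17.01)

Difference: x̄₁ - x̄₂ = -23.70
SE = √(s₁²/n₁ + s₂²/n₂) = √(13.8²/61 + 15.8²/51) = 2.8314
df = 100.16 → 100 (Welch–Satterthwaite, rounded down)
t* = 2.364

CI: -23.70 ± 2.364 · 2.8314 = -23.70 ± 6.69 = (-30.39, -17.01)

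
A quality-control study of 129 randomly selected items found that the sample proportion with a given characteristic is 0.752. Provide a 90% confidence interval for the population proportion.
(0.689, 0.815)

Proportion CI:
SE = √(p̂(1-p̂)/n) = √(0.752 · 0.248 / 129) = 0.03802

z* = 1.645
Margin = z* · SE = 1.645 · 0.03802 = 0.0625

CI: 0.752 ± 0.0625 = (0.689, 0.815)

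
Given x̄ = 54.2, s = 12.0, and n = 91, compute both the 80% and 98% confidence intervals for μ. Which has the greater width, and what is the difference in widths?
98% CI is wider by 2.71

df = 90
80% CI: t* = 1.291, (52.58, 55.82), width = 2 · t* · s/√n = 3.25
98% CI: t* = 2.368, (51.22, 57.18), width = 2 · t* · s/√n = 5.96

The 98% CI is wider by 5.96 - 3.25 = 2.71.
Higher confidence requires a wider interval.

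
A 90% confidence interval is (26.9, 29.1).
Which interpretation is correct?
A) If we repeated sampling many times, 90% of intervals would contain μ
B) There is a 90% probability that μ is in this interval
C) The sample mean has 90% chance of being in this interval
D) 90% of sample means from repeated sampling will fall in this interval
A

A) Correct — this is the frequentist long-run coverage interpretation.
B) Wrong — μ is fixed; the randomness lives in the interval, not in μ.
C) Wrong — x̄ is observed and sits in the interval by construction.
D) Wrong — coverage applies to intervals containing μ, not to future x̄ values.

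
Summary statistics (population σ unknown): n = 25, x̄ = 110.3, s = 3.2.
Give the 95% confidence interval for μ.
(108.98, 111.62)

t-interval (σ unknown):
df = n - 1 = 24
t* = 2.064 for 95% confidence

Margin of error = t* · s/√n = 2.064 · 3.2/√25 = 1.32

CI: (108.98, 111.62)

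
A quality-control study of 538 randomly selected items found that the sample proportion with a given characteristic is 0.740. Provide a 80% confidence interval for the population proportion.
(0.716, 0.764)

Proportion CI:
SE = √(p̂(1-p̂)/n) = √(0.740 · 0.260 / 538) = 0.01891

z* = 1.282
Margin = z* · SE = 1.282 · 0.01891 = 0.0242

CI: 0.740 ± 0.0242 = (0.716, 0.764)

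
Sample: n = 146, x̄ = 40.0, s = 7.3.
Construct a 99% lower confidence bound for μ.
μ ≥ 38.58

Lower bound (one-sided):
t* = 2.352 (one-sided for 99%)
Lower bound = x̄ - t* · s/√n = 40.0 - 2.352 · 7.3/√146 = 38.58

We are 99% confident that μ ≥ 38.58.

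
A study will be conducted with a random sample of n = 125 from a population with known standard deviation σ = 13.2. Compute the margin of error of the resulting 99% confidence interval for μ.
Margin of error = 3.04

Margin of error = z* · σ/√n
= 2.576 · 13.2/√125
= 2.576 · 13.2/11.1803
= 3.04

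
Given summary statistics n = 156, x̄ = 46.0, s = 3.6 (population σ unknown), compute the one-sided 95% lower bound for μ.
μ ≥ 45.52

Lower bound (one-sided):
t* = 1.655 (one-sided for 95%)
Lower bound = x̄ - t* · s/√n = 46.0 - 1.655 · 3.6/√156 = 45.52

We are 95% confident that μ ≥ 45.52.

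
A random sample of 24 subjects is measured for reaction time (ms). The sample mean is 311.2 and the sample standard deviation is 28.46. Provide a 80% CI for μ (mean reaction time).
(303.54, 318.86)

t-interval (σ unknown):
df = n - 1 = 23
t* = 1.319 for 80% confidence

Margin of error = t* · s/√n = 1.319 · 28.46/√24 = 7.66

CI: (303.54, 318.86)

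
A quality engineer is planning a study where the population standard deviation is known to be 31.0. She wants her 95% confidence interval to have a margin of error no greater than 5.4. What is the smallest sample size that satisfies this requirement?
n ≥ 127

For margin E ≤ 5.4:
n ≥ (z* · σ / E)²
n ≥ (1.960 · 31.0 / 5.4)²
n ≥ 126.60

Minimum n = 127 (rounding up)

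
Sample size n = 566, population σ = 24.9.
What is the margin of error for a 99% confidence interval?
Margin of error = 2.70

Margin of error = z* · σ/√n
= 2.576 · 24.9/√566
= 2.576 · 24.9/23.7908
= 2.70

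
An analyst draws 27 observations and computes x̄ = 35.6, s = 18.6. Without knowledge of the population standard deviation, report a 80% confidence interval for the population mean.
(30.89, 40.31)

t-interval (σ unknown):
df = n - 1 = 26
t* = 1.315 for 80% confidence

Margin of error = t* · s/√n = 1.315 · 18.6/√27 = 4.71

CI: (30.89, 40.31)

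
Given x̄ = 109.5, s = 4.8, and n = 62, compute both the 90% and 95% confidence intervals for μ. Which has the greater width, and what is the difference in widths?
95% CI is wider by 0.40

df = 61
90% CI: t* = 1.670, (108.48, 110.52), width = 2 · t* · s/√n = 2.04
95% CI: t* = 2.000, (108.28, 110.72), width = 2 · t* · s/√n = 2.44

The 95% CI is wider by 2.44 - 2.04 = 0.40.
Higher confidence requires a wider interval.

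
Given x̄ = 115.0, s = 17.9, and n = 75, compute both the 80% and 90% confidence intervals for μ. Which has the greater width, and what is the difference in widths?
90% CI is wider by 1.54

df = 74
80% CI: t* = 1.293, (112.33, 117.67), width = 2 · t* · s/√n = 5.35
90% CI: t* = 1.666, (111.56, 118.44), width = 2 · t* · s/√n = 6.89

The 90% CI is wider by 6.89 - 5.35 = 1.54.
Higher confidence requires a wider interval.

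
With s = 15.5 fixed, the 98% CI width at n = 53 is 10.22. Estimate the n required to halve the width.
n ≈ 212

CI width ∝ 1/√n
To reduce width by factor 2, need √n to grow by 2 → need 2² = 4 times as many samples.

Current: n = 53, width = 10.22
New: n = 212, width ≈ 4.99

Width reduced by factor of 10.22/4.99 = 2.05.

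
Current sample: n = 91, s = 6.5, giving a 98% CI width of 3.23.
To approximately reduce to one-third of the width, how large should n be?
n ≈ 819

CI width ∝ 1/√n
To reduce width by factor 3, need √n to grow by 3 → need 3² = 9 times as many samples.

Current: n = 91, width = 3.23
New: n = 819, width ≈ 1.06

Width reduced by factor of 3.23/1.06 = 3.05.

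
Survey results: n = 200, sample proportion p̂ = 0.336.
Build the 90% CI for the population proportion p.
(0.281, 0.391)

Proportion CI:
SE = √(p̂(1-p̂)/n) = √(0.336 · 0.664 / 200) = 0.03340

z* = 1.645
Margin = z* · SE = 1.645 · 0.03340 = 0.0549

CI: 0.336 ± 0.0549 = (0.281, 0.391)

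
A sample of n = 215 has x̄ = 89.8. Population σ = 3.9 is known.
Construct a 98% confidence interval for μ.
(89.18, 90.42)

z-interval (σ known):
z* = 2.326 for 98% confidence

Margin of error = z* · σ/√n = 2.326 · 3.9/√215 = 0.62

CI: (89.8 - 0.62, 89.8 + 0.62) = (89.18, 90.42)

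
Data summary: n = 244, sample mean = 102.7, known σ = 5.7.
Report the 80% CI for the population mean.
(102.23, 103.17)

z-interval (σ known):
z* = 1.282 for 80% confidence

Margin of error = z* · σ/√n = 1.282 · 5.7/√244 = 0.47

CI: (102.7 - 0.47, 102.7 + 0.47) = (102.23, 103.17)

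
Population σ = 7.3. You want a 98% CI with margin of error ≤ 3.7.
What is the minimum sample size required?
n ≥ 22

For margin E ≤ 3.7:
n ≥ (z* · σ / E)²
n ≥ (2.326 · 7.3 / 3.7)²
n ≥ 21.06

Minimum n = 22 (rounding up)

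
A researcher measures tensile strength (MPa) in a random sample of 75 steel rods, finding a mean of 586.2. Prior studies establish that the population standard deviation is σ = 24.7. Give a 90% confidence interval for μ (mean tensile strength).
(581.51, 590.89)

z-interval (σ known):
z* = 1.645 for 90% confidence

Margin of error = z* · σ/√n = 1.645 · 24.7/√75 = 4.69

CI: (586.2 - 4.69, 586.2 + 4.69) = (581.51, 590.89)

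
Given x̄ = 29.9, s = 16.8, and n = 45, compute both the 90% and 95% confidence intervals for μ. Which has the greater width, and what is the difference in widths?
95% CI is wider by 1.68

df = 44
90% CI: t* = 1.680, (25.69, 34.11), width = 2 · t* · s/√n = 8.41
95% CI: t* = 2.015, (24.85, 34.95), width = 2 · t* · s/√n = 10.09

The 95% CI is wider by 10.09 - 8.41 = 1.68.
Higher confidence requires a wider interval.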